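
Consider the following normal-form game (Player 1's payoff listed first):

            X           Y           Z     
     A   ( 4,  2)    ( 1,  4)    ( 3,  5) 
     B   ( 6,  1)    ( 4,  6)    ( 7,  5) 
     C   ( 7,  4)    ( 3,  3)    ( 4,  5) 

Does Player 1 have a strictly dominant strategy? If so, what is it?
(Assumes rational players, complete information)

No strictly dominant strategy exists for Player 1

Work:
A strategy strictly dominates another if it gives a strictly higher payoff against every opponent action. Compare each pair of P1's strategies column-by-column:
  A vs B: [4 vs 6, 1 vs 4, 3 vs 7] → A does not strictly dominate B (column X: 4 ≤ 6)
  A vs C: [4 vs 7, 1 vs 3, 3 vs 4] → A does not strictly dominate C (column X: 4 ≤ 7)
  B vs A: [6 vs 4, 4 vs 1, 7 vs 3] → B strictly dominates A
  B vs C: [6 vs 7, 4 vs 3, 7 vs 4] → B does not strictly dominate C (column X: 6 ≤ 7)
  C vs A: [7 vs 4, 3 vs 1, 4 vs 3] → C strictly dominates A
  C vs B: [7 vs 6, 3 vs 4, 4 vs 7] → C does not strictly dominate B (column Y: 3 ≤ 4)
No single strategy strictly dominates all others → no strictly dominant strategy.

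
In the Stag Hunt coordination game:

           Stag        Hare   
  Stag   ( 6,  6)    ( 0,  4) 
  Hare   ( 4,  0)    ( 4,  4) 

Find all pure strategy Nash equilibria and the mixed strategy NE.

Pure NE: (Stag, Stag) and (Hare, Hare); Mixed NE: p = 0.6667, q = 0.6667

Work:
Check pure NE:
(Stag, Stag): (6, 6) - no unilateral deviation beneficial
(Hare, Hare): (4, 4) - no unilateral deviation beneficial
Mixed NE: P1 plays Stag with p = 0.6667, P2 plays Stag with q = 0.6667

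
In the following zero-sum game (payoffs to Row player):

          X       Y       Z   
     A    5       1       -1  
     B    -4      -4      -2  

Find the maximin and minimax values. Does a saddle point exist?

Maximin = -1, Minimax = -1, Saddle: True

Work:
Row minimums: [-1, -4] → maximin = -1
Column maximums: [5, 1, -1] → minimax = -1
Saddle point exists! Game value = -1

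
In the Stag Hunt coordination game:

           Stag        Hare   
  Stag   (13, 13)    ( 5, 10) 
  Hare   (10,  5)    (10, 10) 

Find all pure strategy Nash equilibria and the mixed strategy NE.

Pure NE: (Stag, Stag) and (Hare, Hare); Mixed NE: p = 0.625, q = 0.625

Work:
Check pure NE:
(Stag, Stag): (13, 13) - no unilateral deviation beneficial
(Hare, Hare): (10, 10) - no unilateral deviation beneficial
Mixed NE: P1 plays Stag with p = 0.625, P2 plays Stag with q = 0.625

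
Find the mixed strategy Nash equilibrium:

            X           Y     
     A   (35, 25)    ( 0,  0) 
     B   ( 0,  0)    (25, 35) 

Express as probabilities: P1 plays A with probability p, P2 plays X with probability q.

p = 0.5833, q = 0.4167

Work:
Find probabilities that make opponent indifferent:
P2 chooses q to make P1 indifferent between A and B
P1 chooses p to make P2 indifferent between X and Y
Mixed NE: P1 plays (A: 0.5833, B: 0.4167), P2 plays (X: 0.4167, Y: 0.5833)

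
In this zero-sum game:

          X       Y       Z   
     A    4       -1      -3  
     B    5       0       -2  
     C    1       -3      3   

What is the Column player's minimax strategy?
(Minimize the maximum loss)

Column should play Y, value = 0

Work:
Column player minimizes Row's maximum payoff:
Column X: max payoff to Row = 5
Column Y: max payoff to Row = 0
Column Z: max payoff to Row = 3
Minimum is 0, achieved by column Y.
Minimax strategy: Y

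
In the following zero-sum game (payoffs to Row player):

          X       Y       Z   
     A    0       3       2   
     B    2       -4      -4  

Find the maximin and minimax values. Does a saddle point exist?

Maximin = 0, Minimax = 2, Saddle: False

Work:
Row minimums: [0, -4] → maximin = 0
Column maximums: [2, 3, 2] → minimax = 2
No saddle point (maximin ≠ minimax). Mixed strategy needed.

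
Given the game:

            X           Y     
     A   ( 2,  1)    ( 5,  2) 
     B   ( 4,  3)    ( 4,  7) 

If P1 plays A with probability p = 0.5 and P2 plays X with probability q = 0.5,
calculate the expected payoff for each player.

E[P1] = 3.75, E[P2] = 3.25

Work:
E[P1] = p·q·π₁(A,X) + p·(1-q)·π₁(A,Y) + (1-p)·q·π₁(B,X) + (1-p)·(1-q)·π₁(B,Y)
= 0.5·0.5·2 + 0.5·0.5·5 + 0.5·0.5·4 + 0.5·0.5·4
= 3.75

E[P2] = 3.25 (similar calculation)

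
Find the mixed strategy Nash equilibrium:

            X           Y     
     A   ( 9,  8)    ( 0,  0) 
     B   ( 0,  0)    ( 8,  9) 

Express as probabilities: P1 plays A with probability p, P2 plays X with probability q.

p = 0.5294, q = 0.4706

Work:
Find probabilities that make opponent indifferent:
P2 chooses q to make P1 indifferent between A and B
P1 chooses p to make P2 indifferent between X and Y
Mixed NE: P1 plays (A: 0.5294, B: 0.4706), P2 plays (X: 0.4706, Y: 0.5294)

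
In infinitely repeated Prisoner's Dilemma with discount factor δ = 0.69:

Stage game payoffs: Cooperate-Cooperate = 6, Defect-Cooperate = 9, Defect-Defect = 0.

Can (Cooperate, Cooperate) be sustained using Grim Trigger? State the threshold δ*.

δ* = 0.3333; since δ = 0.69 ≥ 0.3333, cooperation can be sustained

Work:
For Grim Trigger:
Cooperate forever: 6/(1-δ)
Defect then punished: 9 + 0·δ/(1-δ)
Need: 6/(1-δ) ≥ 9 + 0·δ/(1-δ)
Solving: δ ≥ (T-R)/(T-P) = (9-6)/(9-0) = 0.3333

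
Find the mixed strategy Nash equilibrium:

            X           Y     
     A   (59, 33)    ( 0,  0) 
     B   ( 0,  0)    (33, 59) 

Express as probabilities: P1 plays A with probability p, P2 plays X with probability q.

p = 0.6413, q = 0.3587

Work:
Find probabilities that make opponent indifferent:
P2 chooses q to make P1 indifferent between A and B
P1 chooses p to make P2 indifferent between X and Y
Mixed NE: P1 plays (A: 0.6413, B: 0.3587), P2 plays (X: 0.3587, Y: 0.6413)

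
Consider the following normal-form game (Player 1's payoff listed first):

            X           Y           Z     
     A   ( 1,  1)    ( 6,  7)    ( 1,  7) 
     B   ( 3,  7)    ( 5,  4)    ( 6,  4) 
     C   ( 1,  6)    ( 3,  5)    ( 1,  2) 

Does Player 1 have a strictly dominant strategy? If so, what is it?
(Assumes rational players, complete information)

No strictly dominant strategy exists for Player 1

Work:
A strategy strictly dominates another if it gives a strictly higher payoff against every opponent action. Compare each pair of P1's strategies column-by-column:
  A vs B: [1 vs 3, 6 vs 5, 1 vs 6] → A does not strictly dominate B (column X: 1 ≤ 3)
  A vs C: [1 vs 1, 6 vs 3, 1 vs 1] → A does not strictly dominate C (column X: 1 ≤ 1)
  B vs A: [3 vs 1, 5 vs 6, 6 vs 1] → B does not strictly dominate A (column Y: 5 ≤ 6)
  B vs C: [3 vs 1, 5 vs 3, 6 vs 1] → B strictly dominates C
  C vs A: [1 vs 1, 3 vs 6, 1 vs 1] → C does not strictly dominate A (column X: 1 ≤ 1)
  C vs B: [1 vs 3, 3 vs 5, 1 vs 6] → C does not strictly dominate B (column X: 1 ≤ 3)
No single strategy strictly dominates all others → no strictly dominant strategy.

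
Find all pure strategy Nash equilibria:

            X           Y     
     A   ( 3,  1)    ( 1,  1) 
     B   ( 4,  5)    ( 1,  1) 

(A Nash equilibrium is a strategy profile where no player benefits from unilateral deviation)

Nash equilibrium: (A, Y), (B, X)

Work:
Best responses:
  P1 vs X: payoffs [3, 4] → best response B (payoff 4)
  P1 vs Y: payoffs [1, 1] → best response A/B (payoff 1)
  P2 vs A: payoffs [1, 1] → best response X/Y (payoff 1)
  P2 vs B: payoffs [5, 1] → best response X (payoff 5)
Mutual best responses: (A,Y), (B,X) → Nash equilibria.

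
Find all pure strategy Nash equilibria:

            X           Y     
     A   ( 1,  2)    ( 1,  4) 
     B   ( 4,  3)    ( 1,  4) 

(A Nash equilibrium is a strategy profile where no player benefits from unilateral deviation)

Nash equilibrium: (A, Y), (B, Y)

Work:
Best responses:
  P1 vs X: payoffs [1, 4] → best response B (payoff 4)
  P1 vs Y: payoffs [1, 1] → best response A/B (payoff 1)
  P2 vs A: payoffs [2, 4] → best response Y (payoff 4)
  P2 vs B: payoffs [3, 4] → best response Y (payoff 4)
Mutual best responses: (A,Y), (B,Y) → Nash equilibria.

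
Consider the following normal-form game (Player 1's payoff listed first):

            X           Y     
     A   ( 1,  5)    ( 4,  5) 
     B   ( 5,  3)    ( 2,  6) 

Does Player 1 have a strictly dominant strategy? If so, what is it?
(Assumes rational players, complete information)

No strictly dominant strategy exists for Player 1

Work:
A strategy strictly dominates another if it gives a strictly higher payoff against every opponent action. Compare each pair of P1's strategies column-by-column:
  A vs B: [1 vs 5, 4 vs 2] → A does not strictly dominate B (column X: 1 ≤ 5)
  B vs A: [5 vs 1, 2 vs 4] → B does not strictly dominate A (column Y: 2 ≤ 4)
No single strategy strictly dominates all others → no strictly dominant strategy.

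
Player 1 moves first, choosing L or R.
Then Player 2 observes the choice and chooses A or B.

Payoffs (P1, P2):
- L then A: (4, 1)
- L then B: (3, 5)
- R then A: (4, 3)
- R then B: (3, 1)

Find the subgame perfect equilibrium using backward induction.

P1 plays R, P2 plays B after L and A after R; Payoff (4, 3)

Work:
Backward induction:
After L: P2 chooses B → P1 gets 3
After R: P2 chooses A → P1 gets 4
P1 chooses R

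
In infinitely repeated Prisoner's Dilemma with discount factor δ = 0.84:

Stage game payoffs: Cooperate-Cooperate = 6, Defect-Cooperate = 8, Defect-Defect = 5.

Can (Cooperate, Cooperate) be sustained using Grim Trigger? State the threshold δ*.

δ* = 0.6667; since δ = 0.84 ≥ 0.6667, cooperation can be sustained

Work:
For Grim Trigger:
Cooperate forever: 6/(1-δ)
Defect then punished: 8 + 5·δ/(1-δ)
Need: 6/(1-δ) ≥ 8 + 5·δ/(1-δ)
Solving: δ ≥ (T-R)/(T-P) = (8-6)/(8-5) = 0.6667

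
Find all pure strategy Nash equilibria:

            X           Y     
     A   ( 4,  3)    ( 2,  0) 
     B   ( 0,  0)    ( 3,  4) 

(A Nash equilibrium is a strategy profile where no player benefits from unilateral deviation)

Nash equilibrium: (A, X), (B, Y)

Work:
Best responses:
  P1 vs X: payoffs [4, 0] → best response A (payoff 4)
  P1 vs Y: payoffs [2, 3] → best response B (payoff 3)
  P2 vs A: payoffs [3, 0] → best response X (payoff 3)
  P2 vs B: payoffs [0, 4] → best response Y (payoff 4)
Mutual best responses: (A,X), (B,Y) → Nash equilibria.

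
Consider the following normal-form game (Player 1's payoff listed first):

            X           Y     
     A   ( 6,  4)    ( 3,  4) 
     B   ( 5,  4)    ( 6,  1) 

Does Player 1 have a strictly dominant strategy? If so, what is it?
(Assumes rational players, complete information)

No strictly dominant strategy exists for Player 1

Work:
A strategy strictly dominates another if it gives a strictly higher payoff against every opponent action. Compare each pair of P1's strategies column-by-column:
  A vs B: [6 vs 5, 3 vs 6] → A does not strictly dominate B (column Y: 3 ≤ 6)
  B vs A: [5 vs 6, 6 vs 3] → B does not strictly dominate A (column X: 5 ≤ 6)
No single strategy strictly dominates all others → no strictly dominant strategy.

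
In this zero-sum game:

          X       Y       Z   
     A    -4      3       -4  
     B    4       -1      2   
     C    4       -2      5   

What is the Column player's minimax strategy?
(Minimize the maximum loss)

Column should play Y, value = 3

Work:
Column player minimizes Row's maximum payoff:
Column X: max payoff to Row = 4
Column Y: max payoff to Row = 3
Column Z: max payoff to Row = 5
Minimum is 3, achieved by column Y.
Minimax strategy: Y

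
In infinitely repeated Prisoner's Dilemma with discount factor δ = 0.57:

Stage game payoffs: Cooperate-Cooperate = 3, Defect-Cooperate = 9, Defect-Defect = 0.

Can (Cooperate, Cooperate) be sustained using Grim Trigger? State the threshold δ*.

δ* = 0.6667; since δ = 0.57 < 0.6667, cooperation cannot be sustained

Work:
For Grim Trigger:
Cooperate forever: 3/(1-δ)
Defect then punished: 9 + 0·δ/(1-δ)
Need: 3/(1-δ) ≥ 9 + 0·δ/(1-δ)
Solving: δ ≥ (T-R)/(T-P) = (9-3)/(9-0) = 0.6667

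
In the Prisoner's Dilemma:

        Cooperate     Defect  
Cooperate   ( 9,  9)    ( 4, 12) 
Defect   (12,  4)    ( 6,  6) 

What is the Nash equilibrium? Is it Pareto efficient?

(Defect, Defect) is NE; not Pareto efficient

Work:
Defect dominates Cooperate for both players:
If P2 cooperates: Defect (12) > Cooperate (9)
If P2 defects: Defect (6) > Cooperate (4)
NE: (Defect, Defect) with payoff (6, 6)
But (Cooperate, Cooperate) = (9, 9) Pareto dominates (6, 6)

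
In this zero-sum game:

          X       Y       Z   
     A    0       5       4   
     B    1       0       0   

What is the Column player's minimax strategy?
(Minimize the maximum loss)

Column should play X, value = 1

Work:
Column player minimizes Row's maximum payoff:
Column X: max payoff to Row = 1
Column Y: max payoff to Row = 5
Column Z: max payoff to Row = 4
Minimum is 1, achieved by column X.
Minimax strategy: X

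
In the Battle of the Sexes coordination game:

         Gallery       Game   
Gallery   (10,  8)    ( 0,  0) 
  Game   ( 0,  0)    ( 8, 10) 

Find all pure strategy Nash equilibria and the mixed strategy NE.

Pure NE: (Gallery, Gallery) and (Game, Game); Mixed NE: p = 0.5556, q = 0.4444

Work:
Check pure NE:
(Gallery, Gallery): (10, 8) - no unilateral deviation beneficial
(Game, Game): (8, 10) - no unilateral deviation beneficial
Mixed NE: P1 plays Gallery with p = 0.5556, P2 plays Gallery with q = 0.4444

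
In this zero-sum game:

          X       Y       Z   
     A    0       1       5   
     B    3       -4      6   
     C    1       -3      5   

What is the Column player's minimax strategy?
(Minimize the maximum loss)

Column should play Y, value = 1

Work:
Column player minimizes Row's maximum payoff:
Column X: max payoff to Row = 3
Column Y: max payoff to Row = 1
Column Z: max payoff to Row = 6
Minimum is 1, achieved by column Y.
Minimax strategy: Y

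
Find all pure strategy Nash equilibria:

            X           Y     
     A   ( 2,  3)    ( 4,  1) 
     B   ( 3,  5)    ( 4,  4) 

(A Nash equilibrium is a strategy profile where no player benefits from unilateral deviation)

Nash equilibrium: (B, X)

Work:
Best responses:
  P1 vs X: payoffs [2, 3] → best response B (payoff 3)
  P1 vs Y: payoffs [4, 4] → best response A/B (payoff 4)
  P2 vs A: payoffs [3, 1] → best response X (payoff 3)
  P2 vs B: payoffs [5, 4] → best response X (payoff 5)
Mutual best responses: (B,X) → Nash equilibria.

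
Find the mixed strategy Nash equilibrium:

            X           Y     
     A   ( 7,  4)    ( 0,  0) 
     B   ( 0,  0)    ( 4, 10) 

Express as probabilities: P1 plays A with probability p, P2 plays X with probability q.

p = 0.7143, q = 0.3636

Work:
Find probabilities that make opponent indifferent:
P2 chooses q to make P1 indifferent between A and B
P1 chooses p to make P2 indifferent between X and Y
Mixed NE: P1 plays (A: 0.7143, B: 0.2857), P2 plays (X: 0.3636, Y: 0.6364)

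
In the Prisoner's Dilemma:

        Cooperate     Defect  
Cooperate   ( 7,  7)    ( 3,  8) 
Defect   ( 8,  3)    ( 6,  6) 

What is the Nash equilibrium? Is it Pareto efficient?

(Defect, Defect) is NE; not Pareto efficient

Work:
Defect dominates Cooperate for both players:
If P2 cooperates: Defect (8) > Cooperate (7)
If P2 defects: Defect (6) > Cooperate (3)
NE: (Defect, Defect) with payoff (6, 6)
But (Cooperate, Cooperate) = (7, 7) Pareto dominates (6, 6)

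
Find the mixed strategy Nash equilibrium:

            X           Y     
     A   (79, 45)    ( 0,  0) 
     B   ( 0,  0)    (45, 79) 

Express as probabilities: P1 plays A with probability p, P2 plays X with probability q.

p = 0.6371, q = 0.3629

Work:
Find probabilities that make opponent indifferent:
P2 chooses q to make P1 indifferent between A and B
P1 chooses p to make P2 indifferent between X and Y
Mixed NE: P1 plays (A: 0.6371, B: 0.3629), P2 plays (X: 0.3629, Y: 0.6371)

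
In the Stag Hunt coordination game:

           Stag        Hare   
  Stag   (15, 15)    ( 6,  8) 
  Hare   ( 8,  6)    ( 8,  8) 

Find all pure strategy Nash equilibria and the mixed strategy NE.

Pure NE: (Stag, Stag) and (Hare, Hare); Mixed NE: p = 0.2222, q = 0.2222

Work:
Check pure NE:
(Stag, Stag): (15, 15) - no unilateral deviation beneficial
(Hare, Hare): (8, 8) - no unilateral deviation beneficial
Mixed NE: P1 plays Stag with p = 0.2222, P2 plays Stag with q = 0.2222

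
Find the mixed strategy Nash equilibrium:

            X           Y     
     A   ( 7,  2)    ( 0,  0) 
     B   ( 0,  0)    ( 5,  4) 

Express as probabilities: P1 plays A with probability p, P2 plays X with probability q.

p = 0.6667, q = 0.4167

Work:
Find probabilities that make opponent indifferent:
P2 chooses q to make P1 indifferent between A and B
P1 chooses p to make P2 indifferent between X and Y
Mixed NE: P1 plays (A: 0.6667, B: 0.3333), P2 plays (X: 0.4167, Y: 0.5833)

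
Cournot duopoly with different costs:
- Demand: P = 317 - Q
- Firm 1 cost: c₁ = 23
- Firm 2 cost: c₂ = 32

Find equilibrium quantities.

q₁* = 101.0, q₂* = 92.0

Work:
Reaction: q₁ = (317 - 23 - q₂)/2
Reaction: q₂ = (317 - 32 - q₁)/2
Solve simultaneously:
q₁* = (317 - 2×23 + 32)/3 = 101.0
q₂* = (317 - 2×32 + 23)/3 = 92.0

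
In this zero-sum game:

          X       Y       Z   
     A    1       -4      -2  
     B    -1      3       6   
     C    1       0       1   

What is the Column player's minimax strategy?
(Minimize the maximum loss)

Column should play X, value = 1

Work:
Column player minimizes Row's maximum payoff:
Column X: max payoff to Row = 1
Column Y: max payoff to Row = 3
Column Z: max payoff to Row = 6
Minimum is 1, achieved by column X.
Minimax strategy: X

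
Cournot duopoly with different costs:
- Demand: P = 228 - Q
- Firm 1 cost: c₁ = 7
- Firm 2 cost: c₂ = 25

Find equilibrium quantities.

q₁* = 79.67, q₂* = 61.67

Work:
Reaction: q₁ = (228 - 7 - q₂)/2
Reaction: q₂ = (228 - 25 - q₁)/2
Solve simultaneously:
q₁* = (228 - 2×7 + 25)/3 = 79.67
q₂* = (228 - 2×25 + 7)/3 = 61.67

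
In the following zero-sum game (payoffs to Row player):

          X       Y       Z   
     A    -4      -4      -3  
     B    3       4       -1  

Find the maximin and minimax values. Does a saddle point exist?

Maximin = -1, Minimax = -1, Saddle: True

Work:
Row minimums: [-4, -1] → maximin = -1
Column maximums: [3, 4, -1] → minimax = -1
Saddle point exists! Game value = -1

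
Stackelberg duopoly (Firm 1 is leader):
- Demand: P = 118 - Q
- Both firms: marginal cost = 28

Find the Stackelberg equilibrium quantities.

q₁* (leader) = 45.0, q₂* (follower) = 22.5

Work:
Follower's reaction: q₂ = (a - c - q₁)/2
Leader substitutes: π₁ = q₁·(a - q₁ - (a-c-q₁)/2 - c)
FOC: q₁* = (118 - 28)/2 = 45.00
Then: q₂* = (118 - 28 - 45.0)/2 = 22.50
Leader has first-mover advantage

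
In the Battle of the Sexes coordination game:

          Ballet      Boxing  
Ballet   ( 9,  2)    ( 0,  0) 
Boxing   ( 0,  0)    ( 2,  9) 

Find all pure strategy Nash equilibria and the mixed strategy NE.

Pure NE: (Ballet, Ballet) and (Boxing, Boxing); Mixed NE: p = 0.8182, q = 0.1818

Work:
Check pure NE:
(Ballet, Ballet): (9, 2) - no unilateral deviation beneficial
(Boxing, Boxing): (2, 9) - no unilateral deviation beneficial
Mixed NE: P1 plays Ballet with p = 0.8182, P2 plays Ballet with q = 0.1818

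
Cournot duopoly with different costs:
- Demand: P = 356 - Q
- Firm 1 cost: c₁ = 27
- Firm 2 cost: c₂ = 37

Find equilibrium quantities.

q₁* = 113.0, q₂* = 103.0

Work:
Reaction: q₁ = (356 - 27 - q₂)/2
Reaction: q₂ = (356 - 37 - q₁)/2
Solve simultaneously:
q₁* = (356 - 2×27 + 37)/3 = 113.0
q₂* = (356 - 2×37 + 27)/3 = 103.0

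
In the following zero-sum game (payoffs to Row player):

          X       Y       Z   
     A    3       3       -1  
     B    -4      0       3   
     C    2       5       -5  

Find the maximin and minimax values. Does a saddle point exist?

Maximin = -1, Minimax = 3, Saddle: False

Work:
Row minimums: [-1, -4, -5] → maximin = -1
Column maximums: [3, 5, 3] → minimax = 3
No saddle point (maximin ≠ minimax). Mixed strategy needed.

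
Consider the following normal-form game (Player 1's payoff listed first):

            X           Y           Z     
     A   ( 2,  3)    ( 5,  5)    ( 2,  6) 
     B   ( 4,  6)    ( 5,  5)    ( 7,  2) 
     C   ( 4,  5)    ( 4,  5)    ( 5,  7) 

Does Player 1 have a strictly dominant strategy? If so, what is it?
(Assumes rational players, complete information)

No strictly dominant strategy exists for Player 1

Work:
A strategy strictly dominates another if it gives a strictly higher payoff against every opponent action. Compare each pair of P1's strategies column-by-column:
  A vs B: [2 vs 4, 5 vs 5, 2 vs 7] → A does not strictly dominate B (column X: 2 ≤ 4)
  A vs C: [2 vs 4, 5 vs 4, 2 vs 5] → A does not strictly dominate C (column X: 2 ≤ 4)
  B vs A: [4 vs 2, 5 vs 5, 7 vs 2] → B does not strictly dominate A (column Y: 5 ≤ 5)
  B vs C: [4 vs 4, 5 vs 4, 7 vs 5] → B does not strictly dominate C (column X: 4 ≤ 4)
  C vs A: [4 vs 2, 4 vs 5, 5 vs 2] → C does not strictly dominate A (column Y: 4 ≤ 5)
  C vs B: [4 vs 4, 4 vs 5, 5 vs 7] → C does not strictly dominate B (column X: 4 ≤ 4)
No single strategy strictly dominates all others → no strictly dominant strategy.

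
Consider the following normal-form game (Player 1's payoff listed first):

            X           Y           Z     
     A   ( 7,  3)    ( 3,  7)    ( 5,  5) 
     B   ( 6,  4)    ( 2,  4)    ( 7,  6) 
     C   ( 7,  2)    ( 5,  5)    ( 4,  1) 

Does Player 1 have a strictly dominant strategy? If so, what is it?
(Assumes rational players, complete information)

No strictly dominant strategy exists for Player 1

Work:
A strategy strictly dominates another if it gives a strictly higher payoff against every opponent action. Compare each pair of P1's strategies column-by-column:
  A vs B: [7 vs 6, 3 vs 2, 5 vs 7] → A does not strictly dominate B (column Z: 5 ≤ 7)
  A vs C: [7 vs 7, 3 vs 5, 5 vs 4] → A does not strictly dominate C (column X: 7 ≤ 7)
  B vs A: [6 vs 7, 2 vs 3, 7 vs 5] → B does not strictly dominate A (column X: 6 ≤ 7)
  B vs C: [6 vs 7, 2 vs 5, 7 vs 4] → B does not strictly dominate C (column X: 6 ≤ 7)
  C vs A: [7 vs 7, 5 vs 3, 4 vs 5] → C does not strictly dominate A (column X: 7 ≤ 7)
  C vs B: [7 vs 6, 5 vs 2, 4 vs 7] → C does not strictly dominate B (column Z: 4 ≤ 7)
No single strategy strictly dominates all others → no strictly dominant strategy.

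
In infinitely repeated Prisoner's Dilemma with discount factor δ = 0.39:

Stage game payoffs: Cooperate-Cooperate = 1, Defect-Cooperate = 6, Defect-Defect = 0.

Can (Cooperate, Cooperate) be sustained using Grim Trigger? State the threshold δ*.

δ* = 0.8333; since δ = 0.39 < 0.8333, cooperation cannot be sustained

Work:
For Grim Trigger:
Cooperate forever: 1/(1-δ)
Defect then punished: 6 + 0·δ/(1-δ)
Need: 1/(1-δ) ≥ 6 + 0·δ/(1-δ)
Solving: δ ≥ (T-R)/(T-P) = (6-1)/(6-0) = 0.8333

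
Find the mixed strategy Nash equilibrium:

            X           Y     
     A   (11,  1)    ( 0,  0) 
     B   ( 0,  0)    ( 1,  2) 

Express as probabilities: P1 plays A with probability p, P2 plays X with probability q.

p = 0.6667, q = 0.0833

Work:
Find probabilities that make opponent indifferent:
P2 chooses q to make P1 indifferent between A and B
P1 chooses p to make P2 indifferent between X and Y
Mixed NE: P1 plays (A: 0.6667, B: 0.3333), P2 plays (X: 0.0833, Y: 0.9167)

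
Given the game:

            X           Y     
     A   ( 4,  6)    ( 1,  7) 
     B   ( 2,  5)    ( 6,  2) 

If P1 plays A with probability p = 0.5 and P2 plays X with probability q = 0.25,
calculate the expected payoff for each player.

E[P1] = 3.375, E[P2] = 4.75

Work:
E[P1] = p·q·π₁(A,X) + p·(1-q)·π₁(A,Y) + (1-p)·q·π₁(B,X) + (1-p)·(1-q)·π₁(B,Y)
= 0.5·0.25·4 + 0.5·0.75·1 + 0.5·0.25·2 + 0.5·0.75·6
= 3.375

E[P2] = 4.75 (similar calculation)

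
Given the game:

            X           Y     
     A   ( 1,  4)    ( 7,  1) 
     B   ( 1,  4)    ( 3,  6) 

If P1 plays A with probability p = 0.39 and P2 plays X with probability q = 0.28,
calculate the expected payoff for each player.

E[P1] = 3.5632, E[P2] = 4.036

Work:
E[P1] = p·q·π₁(A,X) + p·(1-q)·π₁(A,Y) + (1-p)·q·π₁(B,X) + (1-p)·(1-q)·π₁(B,Y)
= 0.39·0.28·1 + 0.39·0.72·7 + 0.61·0.28·1 + 0.61·0.72·3
= 3.5632

E[P2] = 4.036 (similar calculation)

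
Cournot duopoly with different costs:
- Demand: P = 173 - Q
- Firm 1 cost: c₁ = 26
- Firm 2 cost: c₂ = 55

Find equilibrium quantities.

q₁* = 58.67, q₂* = 29.67

Work:
Reaction: q₁ = (173 - 26 - q₂)/2
Reaction: q₂ = (173 - 55 - q₁)/2
Solve simultaneously:
q₁* = (173 - 2×26 + 55)/3 = 58.67
q₂* = (173 - 2×55 + 26)/3 = 29.67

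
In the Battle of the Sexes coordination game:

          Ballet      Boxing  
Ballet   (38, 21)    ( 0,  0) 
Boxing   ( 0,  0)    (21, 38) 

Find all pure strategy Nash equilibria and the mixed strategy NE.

Pure NE: (Ballet, Ballet) and (Boxing, Boxing); Mixed NE: p = 0.6441, q = 0.3559

Work:
Check pure NE:
(Ballet, Ballet): (38, 21) - no unilateral deviation beneficial
(Boxing, Boxing): (21, 38) - no unilateral deviation beneficial
Mixed NE: P1 plays Ballet with p = 0.6441, P2 plays Ballet with q = 0.3559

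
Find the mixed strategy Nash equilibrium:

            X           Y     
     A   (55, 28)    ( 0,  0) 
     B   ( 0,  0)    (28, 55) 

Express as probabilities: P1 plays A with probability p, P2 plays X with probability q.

p = 0.6627, q = 0.3373

Work:
Find probabilities that make opponent indifferent:
P2 chooses q to make P1 indifferent between A and B
P1 chooses p to make P2 indifferent between X and Y
Mixed NE: P1 plays (A: 0.6627, B: 0.3373), P2 plays (X: 0.3373, Y: 0.6627)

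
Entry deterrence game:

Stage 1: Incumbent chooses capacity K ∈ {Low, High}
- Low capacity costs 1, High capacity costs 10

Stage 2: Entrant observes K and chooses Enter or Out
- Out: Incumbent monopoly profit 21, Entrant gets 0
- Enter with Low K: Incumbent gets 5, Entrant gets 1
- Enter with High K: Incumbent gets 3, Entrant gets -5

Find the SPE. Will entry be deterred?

SPE: (High, Enter|Low, Out|High); Entry deterred. Incumbent net profit = 11

Work:
After Low K: Entrant enters (1 > 0)
After High K: Entrant stays out (-5 < 0)
Incumbent: Low → 5−1=4, High → 21−10=11
Incumbent chooses High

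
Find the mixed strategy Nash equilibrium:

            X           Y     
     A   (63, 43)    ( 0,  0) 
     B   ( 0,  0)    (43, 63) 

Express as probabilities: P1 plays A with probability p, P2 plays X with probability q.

p = 0.5943, q = 0.4057

Work:
Find probabilities that make opponent indifferent:
P2 chooses q to make P1 indifferent between A and B
P1 chooses p to make P2 indifferent between X and Y
Mixed NE: P1 plays (A: 0.5943, B: 0.4057), P2 plays (X: 0.4057, Y: 0.5943)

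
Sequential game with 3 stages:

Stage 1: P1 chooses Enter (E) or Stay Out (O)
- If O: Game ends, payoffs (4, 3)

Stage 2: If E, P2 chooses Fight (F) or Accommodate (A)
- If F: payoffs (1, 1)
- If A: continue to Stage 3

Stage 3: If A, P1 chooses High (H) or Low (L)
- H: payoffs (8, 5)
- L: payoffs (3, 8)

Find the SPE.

SPE: (E, A, H); Outcome (8, 5)

Work:
Stage 3: P1 chooses H (8 vs 3)
Stage 2: P2: F->1, A->5 (anticipating H). Choose A
Stage 1: P1: O->4, E->8 (anticipating A, H). Choose E
SPE path: E -> A -> H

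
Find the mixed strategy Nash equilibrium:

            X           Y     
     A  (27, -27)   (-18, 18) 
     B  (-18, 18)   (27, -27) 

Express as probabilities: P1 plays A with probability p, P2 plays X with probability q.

p = 0.5, q = 0.5

Work:
Find probabilities that make opponent indifferent:
P2 chooses q to make P1 indifferent between A and B
P1 chooses p to make P2 indifferent between X and Y
Mixed NE: P1 plays (A: 0.5, B: 0.5), P2 plays (X: 0.5, Y: 0.5)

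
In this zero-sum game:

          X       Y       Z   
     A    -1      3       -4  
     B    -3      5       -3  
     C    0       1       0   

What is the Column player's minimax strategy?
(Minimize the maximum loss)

Column should play X or Z (all achieve the minimum), value = 0

Work:
Column player minimizes Row's maximum payoff:
Column X: max payoff to Row = 0
Column Y: max payoff to Row = 5
Column Z: max payoff to Row = 0
Minimum is 0, achieved by columns X, Z (tied).
Each of X or Z is a minimax strategy.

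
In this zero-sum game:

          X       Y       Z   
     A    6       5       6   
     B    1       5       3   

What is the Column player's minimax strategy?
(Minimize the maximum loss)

Column should play Y, value = 5

Work:
Column player minimizes Row's maximum payoff:
Column X: max payoff to Row = 6
Column Y: max payoff to Row = 5
Column Z: max payoff to Row = 6
Minimum is 5, achieved by column Y.
Minimax strategy: Y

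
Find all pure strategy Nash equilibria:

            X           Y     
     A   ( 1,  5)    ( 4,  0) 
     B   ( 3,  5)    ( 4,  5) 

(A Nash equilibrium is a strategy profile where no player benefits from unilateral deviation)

Nash equilibrium: (B, X), (B, Y)

Work:
Best responses:
  P1 vs X: payoffs [1, 3] → best response B (payoff 3)
  P1 vs Y: payoffs [4, 4] → best response A/B (payoff 4)
  P2 vs A: payoffs [5, 0] → best response X (payoff 5)
  P2 vs B: payoffs [5, 5] → best response X/Y (payoff 5)
Mutual best responses: (B,X), (B,Y) → Nash equilibria.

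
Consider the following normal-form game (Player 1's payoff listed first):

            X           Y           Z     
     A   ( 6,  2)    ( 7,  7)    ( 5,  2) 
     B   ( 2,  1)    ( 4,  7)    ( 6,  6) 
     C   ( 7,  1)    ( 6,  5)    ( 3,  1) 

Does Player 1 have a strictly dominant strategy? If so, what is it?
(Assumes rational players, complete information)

No strictly dominant strategy exists for Player 1

Work:
A strategy strictly dominates another if it gives a strictly higher payoff against every opponent action. Compare each pair of P1's strategies column-by-column:
  A vs B: [6 vs 2, 7 vs 4, 5 vs 6] → A does not strictly dominate B (column Z: 5 ≤ 6)
  A vs C: [6 vs 7, 7 vs 6, 5 vs 3] → A does not strictly dominate C (column X: 6 ≤ 7)
  B vs A: [2 vs 6, 4 vs 7, 6 vs 5] → B does not strictly dominate A (column X: 2 ≤ 6)
  B vs C: [2 vs 7, 4 vs 6, 6 vs 3] → B does not strictly dominate C (column X: 2 ≤ 7)
  C vs A: [7 vs 6, 6 vs 7, 3 vs 5] → C does not strictly dominate A (column Y: 6 ≤ 7)
  C vs B: [7 vs 2, 6 vs 4, 3 vs 6] → C does not strictly dominate B (column Z: 3 ≤ 6)
No single strategy strictly dominates all others → no strictly dominant strategy.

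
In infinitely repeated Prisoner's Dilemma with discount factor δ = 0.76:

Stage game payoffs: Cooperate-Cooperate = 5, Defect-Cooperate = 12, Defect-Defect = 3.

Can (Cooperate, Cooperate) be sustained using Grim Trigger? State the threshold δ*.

δ* = 0.7778; since δ = 0.76 < 0.7778, cooperation cannot be sustained

Work:
For Grim Trigger:
Cooperate forever: 5/(1-δ)
Defect then punished: 12 + 3·δ/(1-δ)
Need: 5/(1-δ) ≥ 12 + 3·δ/(1-δ)
Solving: δ ≥ (T-R)/(T-P) = (12-5)/(12-3) = 0.7778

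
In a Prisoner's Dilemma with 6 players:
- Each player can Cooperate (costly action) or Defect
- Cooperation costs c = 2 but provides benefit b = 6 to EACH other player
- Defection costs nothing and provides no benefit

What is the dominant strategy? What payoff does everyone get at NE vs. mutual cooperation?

Dominant: Defect; NE payoff = 0; Coop payoff = 28

Work:
Defect dominates (saves cost c = 2, benefit to others is external)
NE: All defect → everyone gets 0
If all cooperate: each receives (5)×6 - 2 = 28
Social dilemma: 28 > 0 but NE gives 0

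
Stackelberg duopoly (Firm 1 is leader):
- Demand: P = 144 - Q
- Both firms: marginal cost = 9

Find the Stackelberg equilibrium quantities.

q₁* (leader) = 67.5, q₂* (follower) = 33.75

Work:
Follower's reaction: q₂ = (a - c - q₁)/2
Leader substitutes: π₁ = q₁·(a - q₁ - (a-c-q₁)/2 - c)
FOC: q₁* = (144 - 9)/2 = 67.50
Then: q₂* = (144 - 9 - 67.5)/2 = 33.75
Leader has first-mover advantage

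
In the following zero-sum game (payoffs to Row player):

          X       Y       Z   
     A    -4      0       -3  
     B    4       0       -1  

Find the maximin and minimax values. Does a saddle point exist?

Maximin = -1, Minimax = -1, Saddle: True

Work:
Row minimums: [-4, -1] → maximin = -1
Column maximums: [4, 0, -1] → minimax = -1
Saddle point exists! Game value = -1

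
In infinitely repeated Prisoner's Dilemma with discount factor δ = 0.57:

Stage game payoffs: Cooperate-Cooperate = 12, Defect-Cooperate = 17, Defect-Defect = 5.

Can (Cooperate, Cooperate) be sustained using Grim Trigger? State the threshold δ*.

δ* = 0.4167; since δ = 0.57 ≥ 0.4167, cooperation can be sustained

Work:
For Grim Trigger:
Cooperate forever: 12/(1-δ)
Defect then punished: 17 + 5·δ/(1-δ)
Need: 12/(1-δ) ≥ 17 + 5·δ/(1-δ)
Solving: δ ≥ (T-R)/(T-P) = (17-12)/(17-5) = 0.4167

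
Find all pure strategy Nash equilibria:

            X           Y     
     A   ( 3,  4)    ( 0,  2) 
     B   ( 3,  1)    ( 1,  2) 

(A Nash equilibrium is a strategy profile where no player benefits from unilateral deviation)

Nash equilibrium: (A, X), (B, Y)

Work:
Best responses:
  P1 vs X: payoffs [3, 3] → best response A/B (payoff 3)
  P1 vs Y: payoffs [0, 1] → best response B (payoff 1)
  P2 vs A: payoffs [4, 2] → best response X (payoff 4)
  P2 vs B: payoffs [1, 2] → best response Y (payoff 2)
Mutual best responses: (A,X), (B,Y) → Nash equilibria.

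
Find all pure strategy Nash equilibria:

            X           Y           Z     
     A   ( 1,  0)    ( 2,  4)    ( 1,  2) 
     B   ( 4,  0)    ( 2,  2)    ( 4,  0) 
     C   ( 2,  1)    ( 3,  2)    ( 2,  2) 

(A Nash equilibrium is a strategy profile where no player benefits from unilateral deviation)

Nash equilibrium: (C, Y)

Work:
Best responses:
  P1 vs X: payoffs [1, 4, 2] → best response B (payoff 4)
  P1 vs Y: payoffs [2, 2, 3] → best response C (payoff 3)
  P1 vs Z: payoffs [1, 4, 2] → best response B (payoff 4)
  P2 vs A: payoffs [0, 4, 2] → best response Y (payoff 4)
  P2 vs B: payoffs [0, 2, 0] → best response Y (payoff 2)
  P2 vs C: payoffs [1, 2, 2] → best response Y/Z (payoff 2)
Mutual best responses: (C,Y) → Nash equilibria.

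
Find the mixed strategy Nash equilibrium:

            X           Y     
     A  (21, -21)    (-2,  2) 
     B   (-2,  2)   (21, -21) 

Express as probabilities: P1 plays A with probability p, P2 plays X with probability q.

p = 0.5, q = 0.5

Work:
Find probabilities that make opponent indifferent:
P2 chooses q to make P1 indifferent between A and B
P1 chooses p to make P2 indifferent between X and Y
Mixed NE: P1 plays (A: 0.5, B: 0.5), P2 plays (X: 0.5, Y: 0.5)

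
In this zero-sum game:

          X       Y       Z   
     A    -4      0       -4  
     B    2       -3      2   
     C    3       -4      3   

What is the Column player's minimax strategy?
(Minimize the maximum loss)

Column should play Y, value = 0

Work:
Column player minimizes Row's maximum payoff:
Column X: max payoff to Row = 3
Column Y: max payoff to Row = 0
Column Z: max payoff to Row = 3
Minimum is 0, achieved by column Y.
Minimax strategy: Y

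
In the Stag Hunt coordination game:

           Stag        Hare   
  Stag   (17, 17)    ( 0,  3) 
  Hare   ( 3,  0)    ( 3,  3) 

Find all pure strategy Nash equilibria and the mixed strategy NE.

Pure NE: (Stag, Stag) and (Hare, Hare); Mixed NE: p = 0.1765, q = 0.1765

Work:
Check pure NE:
(Stag, Stag): (17, 17) - no unilateral deviation beneficial
(Hare, Hare): (3, 3) - no unilateral deviation beneficial
Mixed NE: P1 plays Stag with p = 0.1765, P2 plays Stag with q = 0.1765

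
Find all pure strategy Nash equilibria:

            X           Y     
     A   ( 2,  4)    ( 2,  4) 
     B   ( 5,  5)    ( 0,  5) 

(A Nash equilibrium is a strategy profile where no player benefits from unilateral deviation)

Nash equilibrium: (A, Y), (B, X)

Work:
Best responses:
  P1 vs X: payoffs [2, 5] → best response B (payoff 5)
  P1 vs Y: payoffs [2, 0] → best response A (payoff 2)
  P2 vs A: payoffs [4, 4] → best response X/Y (payoff 4)
  P2 vs B: payoffs [5, 5] → best response X/Y (payoff 5)
Mutual best responses: (A,Y), (B,X) → Nash equilibria.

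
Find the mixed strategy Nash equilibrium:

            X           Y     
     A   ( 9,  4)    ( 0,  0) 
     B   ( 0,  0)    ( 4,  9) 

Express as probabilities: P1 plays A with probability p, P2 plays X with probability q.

p = 0.6923, q = 0.3077

Work:
Find probabilities that make opponent indifferent:
P2 chooses q to make P1 indifferent between A and B
P1 chooses p to make P2 indifferent between X and Y
Mixed NE: P1 plays (A: 0.6923, B: 0.3077), P2 plays (X: 0.3077, Y: 0.6923)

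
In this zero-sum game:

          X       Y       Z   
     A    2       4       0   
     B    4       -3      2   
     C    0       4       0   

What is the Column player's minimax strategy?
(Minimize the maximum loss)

Column should play Z, value = 2

Work:
Column player minimizes Row's maximum payoff:
Column X: max payoff to Row = 4
Column Y: max payoff to Row = 4
Column Z: max payoff to Row = 2
Minimum is 2, achieved by column Z.
Minimax strategy: Z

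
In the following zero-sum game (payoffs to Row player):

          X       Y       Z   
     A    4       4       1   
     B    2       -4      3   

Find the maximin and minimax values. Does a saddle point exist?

Maximin = 1, Minimax = 3, Saddle: False

Work:
Row minimums: [1, -4] → maximin = 1
Column maximums: [4, 4, 3] → minimax = 3
No saddle point (maximin ≠ minimax). Mixed strategy needed.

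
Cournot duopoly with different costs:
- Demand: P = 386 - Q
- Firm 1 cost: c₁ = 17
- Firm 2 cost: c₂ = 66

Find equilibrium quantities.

q₁* = 139.33, q₂* = 90.33

Work:
Reaction: q₁ = (386 - 17 - q₂)/2
Reaction: q₂ = (386 - 66 - q₁)/2
Solve simultaneously:
q₁* = (386 - 2×17 + 66)/3 = 139.33
q₂* = (386 - 2×66 + 17)/3 = 90.33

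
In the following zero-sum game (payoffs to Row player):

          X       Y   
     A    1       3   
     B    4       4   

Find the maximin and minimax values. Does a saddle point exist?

Maximin = 4, Minimax = 4, Saddle: True

Work:
Row minimums: [1, 4] → maximin = 4
Column maximums: [4, 4] → minimax = 4
Saddle point exists! Game value = 4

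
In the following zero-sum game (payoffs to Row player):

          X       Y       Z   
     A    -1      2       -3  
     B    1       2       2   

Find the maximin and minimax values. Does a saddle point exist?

Maximin = 1, Minimax = 1, Saddle: True

Work:
Row minimums: [-3, 1] → maximin = 1
Column maximums: [1, 2, 2] → minimax = 1
Saddle point exists! Game value = 1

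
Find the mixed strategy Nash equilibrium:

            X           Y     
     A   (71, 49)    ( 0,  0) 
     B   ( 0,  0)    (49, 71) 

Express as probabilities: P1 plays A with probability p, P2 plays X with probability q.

p = 0.5917, q = 0.4083

Work:
Find probabilities that make opponent indifferent:
P2 chooses q to make P1 indifferent between A and B
P1 chooses p to make P2 indifferent between X and Y
Mixed NE: P1 plays (A: 0.5917, B: 0.4083), P2 plays (X: 0.4083, Y: 0.5917)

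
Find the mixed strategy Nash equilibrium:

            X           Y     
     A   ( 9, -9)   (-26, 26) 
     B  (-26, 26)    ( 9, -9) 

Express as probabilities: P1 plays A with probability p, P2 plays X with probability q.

p = 0.5, q = 0.5

Work:
Find probabilities that make opponent indifferent:
P2 chooses q to make P1 indifferent between A and B
P1 chooses p to make P2 indifferent between X and Y
Mixed NE: P1 plays (A: 0.5, B: 0.5), P2 plays (X: 0.5, Y: 0.5)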